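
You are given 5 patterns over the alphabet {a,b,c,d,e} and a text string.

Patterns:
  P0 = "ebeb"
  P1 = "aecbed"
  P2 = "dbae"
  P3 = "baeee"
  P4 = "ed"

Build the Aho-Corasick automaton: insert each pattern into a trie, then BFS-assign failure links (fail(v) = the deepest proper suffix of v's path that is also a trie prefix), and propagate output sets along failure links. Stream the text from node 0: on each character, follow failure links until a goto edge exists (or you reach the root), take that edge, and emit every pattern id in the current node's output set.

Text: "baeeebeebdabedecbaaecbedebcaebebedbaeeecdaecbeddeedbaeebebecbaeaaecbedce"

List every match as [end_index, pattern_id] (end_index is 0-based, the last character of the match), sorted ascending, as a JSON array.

Build automaton:
Trie nodes:
  0='ε' goto a→5 b→15 d→11 e→1
  1='e' goto b→2 d→20
  2='eb' goto e→3
  3='ebe' goto b→4
  4='ebeb' goto ·  [P0 ends]
  5='a' goto e→6
  6='ae' goto c→7
  7='aec' goto b→8
  8='aecb' goto e→9
  9='aecbe' goto d→10
  10='aecbed' goto ·  [P1 ends]
  11='d' goto b→12
  12='db' goto a→13
  13='dba' goto e→14
  14='dbae' goto ·  [P2 ends]
  15='b' goto a→16
  16='ba' goto e→17
  17='bae' goto e→18
  18='baee' goto e→19
  19='baeee' goto ·  [P3 ends]
  20='ed' goto ·  [P4 ends]

BFS fail/out derivation:
  n1('e'): parent n0 fail=0; on 'e' 0 → fail=0;  out ∅∪∅=∅
  n5('a'): parent n0 fail=0; on 'a' 0 → fail=0;  out ∅∪∅=∅
  n11('d'): parent n0 fail=0; on 'd' 0 → fail=0;  out ∅∪∅=∅
  n15('b'): parent n0 fail=0; on 'b' 0 → fail=0;  out ∅∪∅=∅
  n2('eb'): parent n1 fail=0; on 'b' 0 → fail=15;  out ∅∪∅=∅
  n6('ae'): parent n5 fail=0; on 'e' 0 → fail=1;  out ∅∪∅=∅
  n12('db'): parent n11 fail=0; on 'b' 0 → fail=15;  out ∅∪∅=∅
  n16('ba'): parent n15 fail=0; on 'a' 0 → fail=5;  out ∅∪∅=∅
  n20('ed'): parent n1 fail=0; on 'd' 0 → fail=11;  out {4}∪∅={4}
  n3('ebe'): parent n2 fail=15; on 'e' 15→0 → fail=1;  out ∅∪∅=∅
  n7('aec'): parent n6 fail=1; on 'c' 1→0 → fail=0;  out ∅∪∅=∅
  n13('dba'): parent n12 fail=15; on 'a' 15 → fail=16;  out ∅∪∅=∅
  n17('bae'): parent n16 fail=5; on 'e' 5 → fail=6;  out ∅∪∅=∅
  n4('ebeb'): parent n3 fail=1; on 'b' 1 → fail=2;  out {0}∪∅={0}
  n8('aecb'): parent n7 fail=0; on 'b' 0 → fail=15;  out ∅∪∅=∅
  n14('dbae'): parent n13 fail=16; on 'e' 16 → fail=17;  out {2}∪∅={2}
  n18('baee'): parent n17 fail=6; on 'e' 6→1→0 → fail=1;  out ∅∪∅=∅
  n9('aecbe'): parent n8 fail=15; on 'e' 15→0 → fail=1;  out ∅∪∅=∅
  n19('baeee'): parent n18 fail=1; on 'e' 1→0 → fail=1;  out {3}∪∅={3}
  n10('aecbed'): parent n9 fail=1; on 'd' 1 → fail=20;  out {1}∪{4}={1,4}

Text stream:
pos 0 'b': at 15
pos 1 'a': at 16
pos 2 'e': at 17
pos 3 'e': at 18
pos 4 'e': at 19  ** P3@[0:4]
pos 5 'b': at 2 ·f
pos 6 'e': at 3
pos 7 'e': at 1 ·f
pos 8 'b': at 2
pos 9 'd': at 11 ·f
pos 10 'a': at 5 ·f
pos 11 'b': at 15 ·f
pos 12 'e': at 1 ·f
pos 13 'd': at 20  ** P4@[12:13]
pos 14 'e': at 1 ·f
pos 15 'c': at 0 ·f
pos 16 'b': at 15
pos 17 'a': at 16
pos 18 'a': at 5 ·f
pos 19 'e': at 6
pos 20 'c': at 7
pos 21 'b': at 8
pos 22 'e': at 9
pos 23 'd': at 10  ** P1@[18:23],P4@[22:23]
pos 24 'e': at 1 ·f
pos 25 'b': at 2
pos 26 'c': at 0 ·f
pos 27 'a': at 5
pos 28 'e': at 6
pos 29 'b': at 2 ·f
pos 30 'e': at 3
pos 31 'b': at 4  ** P0@[28:31]
pos 32 'e': at 3 ·f
pos 33 'd': at 20 ·f  ** P4@[32:33]
pos 34 'b': at 12 ·f
pos 35 'a': at 13
pos 36 'e': at 14  ** P2@[33:36]
pos 37 'e': at 18 ·f
pos 38 'e': at 19  ** P3@[34:38]
pos 39 'c': at 0 ·f
pos 40 'd': at 11
pos 41 'a': at 5 ·f
pos 42 'e': at 6
pos 43 'c': at 7
pos 44 'b': at 8
pos 45 'e': at 9
pos 46 'd': at 10  ** P1@[41:46],P4@[45:46]
pos 47 'd': at 11 ·f
pos 48 'e': at 1 ·f
pos 49 'e': at 1 ·f
pos 50 'd': at 20  ** P4@[49:50]
pos 51 'b': at 12 ·f
pos 52 'a': at 13
pos 53 'e': at 14  ** P2@[50:53]
pos 54 'e': at 18 ·f
pos 55 'b': at 2 ·f
pos 56 'e': at 3
pos 57 'b': at 4  ** P0@[54:57]
pos 58 'e': at 3 ·f
pos 59 'c': at 0 ·f
pos 60 'b': at 15
pos 61 'a': at 16
pos 62 'e': at 17
pos 63 'a': at 5 ·f
pos 64 'a': at 5 ·f
pos 65 'e': at 6
pos 66 'c': at 7
pos 67 'b': at 8
pos 68 'e': at 9
pos 69 'd': at 10  ** P1@[64:69],P4@[68:69]
pos 70 'c': at 0 ·f
pos 71 'e': at 1

Matches: [[4,3],[13,4],[23,1],[23,4],[31,0],[33,4],[36,2],[38,3],[46,1],[46,4],[50,4],[53,2],[57,0],[69,1],[69,4]]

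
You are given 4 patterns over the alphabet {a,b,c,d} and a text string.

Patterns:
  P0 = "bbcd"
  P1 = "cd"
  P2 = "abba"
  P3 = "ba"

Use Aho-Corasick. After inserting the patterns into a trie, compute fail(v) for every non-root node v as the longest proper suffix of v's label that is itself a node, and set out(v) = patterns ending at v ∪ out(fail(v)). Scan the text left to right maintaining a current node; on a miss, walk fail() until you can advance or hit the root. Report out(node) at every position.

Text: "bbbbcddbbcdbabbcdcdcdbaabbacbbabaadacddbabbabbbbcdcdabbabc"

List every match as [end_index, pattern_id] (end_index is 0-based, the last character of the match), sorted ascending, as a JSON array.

Build automaton:
Trie nodes:
  0='ε' goto a→7 b→1 c→5
  1='b' goto a→11 b→2
  2='bb' goto c→3
  3='bbc' goto d→4
  4='bbcd' goto ·  ←P0
  5='c' goto d→6
  6='cd' goto ·  ←P1
  7='a' goto b→8
  8='ab' goto b→9
  9='abb' goto a→10
  10='abba' goto ·  ←P2
  11='ba' goto ·  ←P3

BFS fail/out derivation:
  n1('b'): parent n0 fail=0; on 'b' 0 → fail=0;  out ∅∪∅=∅
  n5('c'): parent n0 fail=0; on 'c' 0 → fail=0;  out ∅∪∅=∅
  n7('a'): parent n0 fail=0; on 'a' 0 → fail=0;  out ∅∪∅=∅
  n2('bb'): parent n1 fail=0; on 'b' 0 → fail=1;  out ∅∪∅=∅
  n6('cd'): parent n5 fail=0; on 'd' 0 → fail=0;  out {1}∪∅={1}
  n8('ab'): parent n7 fail=0; on 'b' 0 → fail=1;  out ∅∪∅=∅
  n11('ba'): parent n1 fail=0; on 'a' 0 → fail=7;  out {3}∪∅={3}
  n3('bbc'): parent n2 fail=1; on 'c' 1→0 → fail=5;  out ∅∪∅=∅
  n9('abb'): parent n8 fail=1; on 'b' 1 → fail=2;  out ∅∪∅=∅
  n4('bbcd'): parent n3 fail=5; on 'd' 5 → fail=6;  out {0}∪{1}={0,1}
  n10('abba'): parent n9 fail=2; on 'a' 2→1 → fail=11;  out {2}∪{3}={2,3}

Run:
i=0 'b': node 0→1
i=1 'b': node 1→2
i=2 'b': node 2→2 (via fail)
i=3 'b': node 2→2 (via fail)
i=4 'c': node 2→3
i=5 'd': node 3→4  ** P0@[2:5],P1@[4:5]
i=6 'd': node 4→0 (via fail)
i=7 'b': node 0→1
i=8 'b': node 1→2
i=9 'c': node 2→3
i=10 'd': node 3→4  ** P0@[7:10],P1@[9:10]
i=11 'b': node 4→1 (via fail)
i=12 'a': node 1→11  ** P3@[11:12]
i=13 'b': node 11→8 (via fail)
i=14 'b': node 8→9
i=15 'c': node 9→3 (via fail)
i=16 'd': node 3→4  ** P0@[13:16],P1@[15:16]
i=17 'c': node 4→5 (via fail)
i=18 'd': node 5→6  ** P1@[17:18]
i=19 'c': node 6→5 (via fail)
i=20 'd': node 5→6  ** P1@[19:20]
i=21 'b': node 6→1 (via fail)
i=22 'a': node 1→11  ** P3@[21:22]
i=23 'a': node 11→7 (via fail)
i=24 'b': node 7→8
i=25 'b': node 8→9
i=26 'a': node 9→10  ** P2@[23:26],P3@[25:26]
i=27 'c': node 10→5 (via fail)
i=28 'b': node 5→1 (via fail)
i=29 'b': node 1→2
i=30 'a': node 2→11 (via fail)  ** P3@[29:30]
i=31 'b': node 11→8 (via fail)
i=32 'a': node 8→11 (via fail)  ** P3@[31:32]
i=33 'a': node 11→7 (via fail)
i=34 'd': node 7→0 (via fail)
i=35 'a': node 0→7
i=36 'c': node 7→5 (via fail)
i=37 'd': node 5→6  ** P1@[36:37]
i=38 'd': node 6→0 (via fail)
i=39 'b': node 0→1
i=40 'a': node 1→11  ** P3@[39:40]
i=41 'b': node 11→8 (via fail)
i=42 'b': node 8→9
i=43 'a': node 9→10  ** P2@[40:43],P3@[42:43]
i=44 'b': node 10→8 (via fail)
i=45 'b': node 8→9
i=46 'b': node 9→2 (via fail)
i=47 'b': node 2→2 (via fail)
i=48 'c': node 2→3
i=49 'd': node 3→4  ** P0@[46:49],P1@[48:49]
i=50 'c': node 4→5 (via fail)
i=51 'd': node 5→6  ** P1@[50:51]
i=52 'a': node 6→7 (via fail)
i=53 'b': node 7→8
i=54 'b': node 8→9
i=55 'a': node 9→10  ** P2@[52:55],P3@[54:55]
i=56 'b': node 10→8 (via fail)
i=57 'c': node 8→5 (via fail)

Result: [[5,0],[5,1],[10,0],[10,1],[12,3],[16,0],[16,1],[18,1],[20,1],[22,3],[26,2],[26,3],[30,3],[32,3],[37,1],[40,3],[43,2],[43,3],[49,0],[49,1],[51,1],[55,2],[55,3]]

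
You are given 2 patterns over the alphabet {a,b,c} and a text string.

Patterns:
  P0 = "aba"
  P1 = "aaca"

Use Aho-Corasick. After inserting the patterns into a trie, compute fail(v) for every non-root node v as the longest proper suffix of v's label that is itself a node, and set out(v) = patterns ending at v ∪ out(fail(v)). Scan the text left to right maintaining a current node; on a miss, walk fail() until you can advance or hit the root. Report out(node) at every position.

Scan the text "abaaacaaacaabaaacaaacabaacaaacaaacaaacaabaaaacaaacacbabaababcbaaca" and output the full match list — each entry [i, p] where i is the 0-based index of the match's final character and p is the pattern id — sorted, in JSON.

Build automaton:
Trie nodes:
  0='ε' goto a→1
  1='a' goto a→4 b→2
  2='ab' goto a→3
  3='aba' goto ·  [P0 ends]
  4='aa' goto c→5
  5='aac' goto a→6
  6='aaca' goto ·  [P1 ends]

BFS fail/out derivation:
  fail(1) 'a': from fail(0)=0 chase 'a': 0 ⇒ 0;  out=∅∪out(0)=∅
  fail(2) 'ab': from fail(1)=0 chase 'b': 0 ⇒ 0;  out=∅∪out(0)=∅
  fail(4) 'aa': from fail(1)=0 chase 'a': 0 ⇒ 1;  out=∅∪out(1)=∅
  fail(3) 'aba': from fail(2)=0 chase 'a': 0 ⇒ 1;  out={0}∪out(1)={0}
  fail(5) 'aac': from fail(4)=1 chase 'c': 1→0 ⇒ 0;  out=∅∪out(0)=∅
  fail(6) 'aaca': from fail(5)=0 chase 'a': 0 ⇒ 1;  out={1}∪out(1)={1}

Scan:
pos 0 'a': at 1
pos 1 'b': at 2
pos 2 'a': at 3  → match P0@[0:2]
pos 3 'a': at 4 (fail-walked)
pos 4 'a': at 4 (fail-walked)
pos 5 'c': at 5
pos 6 'a': at 6  → match P1@[3:6]
pos 7 'a': at 4 (fail-walked)
pos 8 'a': at 4 (fail-walked)
pos 9 'c': at 5
pos 10 'a': at 6  → match P1@[7:10]
pos 11 'a': at 4 (fail-walked)
pos 12 'b': at 2 (fail-walked)
pos 13 'a': at 3  → match P0@[11:13]
pos 14 'a': at 4 (fail-walked)
pos 15 'a': at 4 (fail-walked)
pos 16 'c': at 5
pos 17 'a': at 6  → match P1@[14:17]
pos 18 'a': at 4 (fail-walked)
pos 19 'a': at 4 (fail-walked)
pos 20 'c': at 5
pos 21 'a': at 6  → match P1@[18:21]
pos 22 'b': at 2 (fail-walked)
pos 23 'a': at 3  → match P0@[21:23]
pos 24 'a': at 4 (fail-walked)
pos 25 'c': at 5
pos 26 'a': at 6  → match P1@[23:26]
pos 27 'a': at 4 (fail-walked)
pos 28 'a': at 4 (fail-walked)
pos 29 'c': at 5
pos 30 'a': at 6  → match P1@[27:30]
pos 31 'a': at 4 (fail-walked)
pos 32 'a': at 4 (fail-walked)
pos 33 'c': at 5
pos 34 'a': at 6  → match P1@[31:34]
pos 35 'a': at 4 (fail-walked)
pos 36 'a': at 4 (fail-walked)
pos 37 'c': at 5
pos 38 'a': at 6  → match P1@[35:38]
pos 39 'a': at 4 (fail-walked)
pos 40 'b': at 2 (fail-walked)
pos 41 'a': at 3  → match P0@[39:41]
pos 42 'a': at 4 (fail-walked)
pos 43 'a': at 4 (fail-walked)
pos 44 'a': at 4 (fail-walked)
pos 45 'c': at 5
pos 46 'a': at 6  → match P1@[43:46]
pos 47 'a': at 4 (fail-walked)
pos 48 'a': at 4 (fail-walked)
pos 49 'c': at 5
pos 50 'a': at 6  → match P1@[47:50]
pos 51 'c': at 0 (fail-walked)
pos 52 'b': at 0
pos 53 'a': at 1
pos 54 'b': at 2
pos 55 'a': at 3  → match P0@[53:55]
pos 56 'a': at 4 (fail-walked)
pos 57 'b': at 2 (fail-walked)
pos 58 'a': at 3  → match P0@[56:58]
pos 59 'b': at 2 (fail-walked)
pos 60 'c': at 0 (fail-walked)
pos 61 'b': at 0
pos 62 'a': at 1
pos 63 'a': at 4
pos 64 'c': at 5
pos 65 'a': at 6  → match P1@[62:65]

Matches: [[2,0],[6,1],[10,1],[13,0],[17,1],[21,1],[23,0],[26,1],[30,1],[34,1],[38,1],[41,0],[46,1],[50,1],[55,0],[58,0],[65,1]]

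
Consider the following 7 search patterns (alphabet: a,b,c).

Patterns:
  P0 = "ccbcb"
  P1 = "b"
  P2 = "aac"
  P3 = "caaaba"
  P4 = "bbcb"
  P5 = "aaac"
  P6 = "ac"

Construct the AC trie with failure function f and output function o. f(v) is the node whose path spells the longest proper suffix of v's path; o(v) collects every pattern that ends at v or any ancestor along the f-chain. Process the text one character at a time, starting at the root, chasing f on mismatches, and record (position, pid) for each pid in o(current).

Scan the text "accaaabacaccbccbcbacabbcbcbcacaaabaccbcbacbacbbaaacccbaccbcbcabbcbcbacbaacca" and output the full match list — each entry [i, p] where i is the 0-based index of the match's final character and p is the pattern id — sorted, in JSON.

Construct AC machine:
Trie (insert patterns):
  n0 'ε': a→7 b→6 c→1
  n1 'c': a→10 c→2
  n2 'cc': b→3
  n3 'ccb': c→4
  n4 'ccbc': b→5
  n5 'ccbcb': ·  [P0 ends]
  n6 'b': b→15  [P1 ends]
  n7 'a': a→8 c→20
  n8 'aa': a→18 c→9
  n9 'aac': ·  [P2 ends]
  n10 'ca': a→11
  n11 'caa': a→12
  n12 'caaa': b→13
  n13 'caaab': a→14
  n14 'caaaba': ·  [P3 ends]
  n15 'bb': c→16
  n16 'bbc': b→17
  n17 'bbcb': ·  [P4 ends]
  n18 'aaa': c→19
  n19 'aaac': ·  [P5 ends]
  n20 'ac': ·  [P6 ends]

BFS fail/out derivation:
  fail(1) 'c': from fail(0)=0 chase 'c': 0 ⇒ 0;  out=∅∪out(0)=∅
  fail(6) 'b': from fail(0)=0 chase 'b': 0 ⇒ 0;  out={1}∪out(0)={1}
  fail(7) 'a': from fail(0)=0 chase 'a': 0 ⇒ 0;  out=∅∪out(0)=∅
  fail(2) 'cc': from fail(1)=0 chase 'c': 0 ⇒ 1;  out=∅∪out(1)=∅
  fail(8) 'aa': from fail(7)=0 chase 'a': 0 ⇒ 7;  out=∅∪out(7)=∅
  fail(10) 'ca': from fail(1)=0 chase 'a': 0 ⇒ 7;  out=∅∪out(7)=∅
  fail(15) 'bb': from fail(6)=0 chase 'b': 0 ⇒ 6;  out=∅∪out(6)={1}
  fail(20) 'ac': from fail(7)=0 chase 'c': 0 ⇒ 1;  out={6}∪out(1)={6}
  fail(3) 'ccb': from fail(2)=1 chase 'b': 1→0 ⇒ 6;  out=∅∪out(6)={1}
  fail(9) 'aac': from fail(8)=7 chase 'c': 7 ⇒ 20;  out={2}∪out(20)={2,6}
  fail(11) 'caa': from fail(10)=7 chase 'a': 7 ⇒ 8;  out=∅∪out(8)=∅
  fail(16) 'bbc': from fail(15)=6 chase 'c': 6→0 ⇒ 1;  out=∅∪out(1)=∅
  fail(18) 'aaa': from fail(8)=7 chase 'a': 7 ⇒ 8;  out=∅∪out(8)=∅
  fail(4) 'ccbc': from fail(3)=6 chase 'c': 6→0 ⇒ 1;  out=∅∪out(1)=∅
  fail(12) 'caaa': from fail(11)=8 chase 'a': 8 ⇒ 18;  out=∅∪out(18)=∅
  fail(17) 'bbcb': from fail(16)=1 chase 'b': 1→0 ⇒ 6;  out={4}∪out(6)={1,4}
  fail(19) 'aaac': from fail(18)=8 chase 'c': 8 ⇒ 9;  out={5}∪out(9)={2,5,6}
  fail(5) 'ccbcb': from fail(4)=1 chase 'b': 1→0 ⇒ 6;  out={0}∪out(6)={0,1}
  fail(13) 'caaab': from fail(12)=18 chase 'b': 18→8→7→0 ⇒ 6;  out=∅∪out(6)={1}
  fail(14) 'caaaba': from fail(13)=6 chase 'a': 6→0 ⇒ 7;  out={3}∪out(7)={3}

Scan:
pos 0 'a': at 7
pos 1 'c': at 20  emit P6@[0:1]
pos 2 'c': at 2 (via fail)
pos 3 'a': at 10 (via fail)
pos 4 'a': at 11
pos 5 'a': at 12
pos 6 'b': at 13  emit P1@[6:6]
pos 7 'a': at 14  emit P3@[2:7]
pos 8 'c': at 20 (via fail)  emit P6@[7:8]
pos 9 'a': at 10 (via fail)
pos 10 'c': at 20 (via fail)  emit P6@[9:10]
pos 11 'c': at 2 (via fail)
pos 12 'b': at 3  emit P1@[12:12]
pos 13 'c': at 4
pos 14 'c': at 2 (via fail)
pos 15 'b': at 3  emit P1@[15:15]
pos 16 'c': at 4
pos 17 'b': at 5  emit P0@[13:17],P1@[17:17]
pos 18 'a': at 7 (via fail)
pos 19 'c': at 20  emit P6@[18:19]
pos 20 'a': at 10 (via fail)
pos 21 'b': at 6 (via fail)  emit P1@[21:21]
pos 22 'b': at 15  emit P1@[22:22]
pos 23 'c': at 16
pos 24 'b': at 17  emit P1@[24:24],P4@[21:24]
pos 25 'c': at 1 (via fail)
pos 26 'b': at 6 (via fail)  emit P1@[26:26]
pos 27 'c': at 1 (via fail)
pos 28 'a': at 10
pos 29 'c': at 20 (via fail)  emit P6@[28:29]
pos 30 'a': at 10 (via fail)
pos 31 'a': at 11
pos 32 'a': at 12
pos 33 'b': at 13  emit P1@[33:33]
pos 34 'a': at 14  emit P3@[29:34]
pos 35 'c': at 20 (via fail)  emit P6@[34:35]
pos 36 'c': at 2 (via fail)
pos 37 'b': at 3  emit P1@[37:37]
pos 38 'c': at 4
pos 39 'b': at 5  emit P0@[35:39],P1@[39:39]
pos 40 'a': at 7 (via fail)
pos 41 'c': at 20  emit P6@[40:41]
pos 42 'b': at 6 (via fail)  emit P1@[42:42]
pos 43 'a': at 7 (via fail)
pos 44 'c': at 20  emit P6@[43:44]
pos 45 'b': at 6 (via fail)  emit P1@[45:45]
pos 46 'b': at 15  emit P1@[46:46]
pos 47 'a': at 7 (via fail)
pos 48 'a': at 8
pos 49 'a': at 18
pos 50 'c': at 19  emit P2@[48:50],P5@[47:50],P6@[49:50]
pos 51 'c': at 2 (via fail)
pos 52 'c': at 2 (via fail)
pos 53 'b': at 3  emit P1@[53:53]
pos 54 'a': at 7 (via fail)
pos 55 'c': at 20  emit P6@[54:55]
pos 56 'c': at 2 (via fail)
pos 57 'b': at 3  emit P1@[57:57]
pos 58 'c': at 4
pos 59 'b': at 5  emit P0@[55:59],P1@[59:59]
pos 60 'c': at 1 (via fail)
pos 61 'a': at 10
pos 62 'b': at 6 (via fail)  emit P1@[62:62]
pos 63 'b': at 15  emit P1@[63:63]
pos 64 'c': at 16
pos 65 'b': at 17  emit P1@[65:65],P4@[62:65]
pos 66 'c': at 1 (via fail)
pos 67 'b': at 6 (via fail)  emit P1@[67:67]
pos 68 'a': at 7 (via fail)
pos 69 'c': at 20  emit P6@[68:69]
pos 70 'b': at 6 (via fail)  emit P1@[70:70]
pos 71 'a': at 7 (via fail)
pos 72 'a': at 8
pos 73 'c': at 9  emit P2@[71:73],P6@[72:73]
pos 74 'c': at 2 (via fail)
pos 75 'a': at 10 (via fail)

Result: [[1,6],[6,1],[7,3],[8,6],[10,6],[12,1],[15,1],[17,0],[17,1],[19,6],[21,1],[22,1],[24,1],[24,4],[26,1],[29,6],[33,1],[34,3],[35,6],[37,1],[39,0],[39,1],[41,6],[42,1],[44,6],[45,1],[46,1],[50,2],[50,5],[50,6],[53,1],[55,6],[57,1],[59,0],[59,1],[62,1],[63,1],[65,1],[65,4],[67,1],[69,6],[70,1],[73,2],[73,6]]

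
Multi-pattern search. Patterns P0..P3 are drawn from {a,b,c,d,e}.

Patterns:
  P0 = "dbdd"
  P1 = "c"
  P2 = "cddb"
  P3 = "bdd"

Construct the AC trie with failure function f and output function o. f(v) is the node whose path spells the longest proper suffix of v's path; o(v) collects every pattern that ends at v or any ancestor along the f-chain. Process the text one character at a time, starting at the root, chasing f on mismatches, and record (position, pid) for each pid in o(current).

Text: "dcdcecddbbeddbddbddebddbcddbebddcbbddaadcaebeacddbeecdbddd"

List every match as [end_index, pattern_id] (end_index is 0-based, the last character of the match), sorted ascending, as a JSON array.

Build:
Trie nodes:
  n0 'ε': b→9 c→5 d→1
  n1 'd': b→2
  n2 'db': d→3
  n3 'dbd': d→4
  n4 'dbdd': ·  [P0 ends]
  n5 'c': d→6  [P1 ends]
  n6 'cd': d→7
  n7 'cdd': b→8
  n8 'cddb': ·  [P2 ends]
  n9 'b': d→10
  n10 'bd': d→11
  n11 'bdd': ·  [P3 ends]

Failure links (BFS by depth):
  fail(1) 'd': from fail(0)=0 chase 'd': 0 ⇒ 0;  out=∅∪out(0)=∅
  fail(5) 'c': from fail(0)=0 chase 'c': 0 ⇒ 0;  out={1}∪out(0)={1}
  fail(9) 'b': from fail(0)=0 chase 'b': 0 ⇒ 0;  out=∅∪out(0)=∅
  fail(2) 'db': from fail(1)=0 chase 'b': 0 ⇒ 9;  out=∅∪out(9)=∅
  fail(6) 'cd': from fail(5)=0 chase 'd': 0 ⇒ 1;  out=∅∪out(1)=∅
  fail(10) 'bd': from fail(9)=0 chase 'd': 0 ⇒ 1;  out=∅∪out(1)=∅
  fail(3) 'dbd': from fail(2)=9 chase 'd': 9 ⇒ 10;  out=∅∪out(10)=∅
  fail(7) 'cdd': from fail(6)=1 chase 'd': 1→0 ⇒ 1;  out=∅∪out(1)=∅
  fail(11) 'bdd': from fail(10)=1 chase 'd': 1→0 ⇒ 1;  out={3}∪out(1)={3}
  fail(4) 'dbdd': from fail(3)=10 chase 'd': 10 ⇒ 11;  out={0}∪out(11)={0,3}
  fail(8) 'cddb': from fail(7)=1 chase 'b': 1 ⇒ 2;  out={2}∪out(2)={2}

Run:
pos 0 'd': at 1
pos 1 'c': at 5 (via fail)  → match P1@[1:1]
pos 2 'd': at 6
pos 3 'c': at 5 (via fail)  → match P1@[3:3]
pos 4 'e': at 0 (via fail)
pos 5 'c': at 5  → match P1@[5:5]
pos 6 'd': at 6
pos 7 'd': at 7
pos 8 'b': at 8  → match P2@[5:8]
pos 9 'b': at 9 (via fail)
pos 10 'e': at 0 (via fail)
pos 11 'd': at 1
pos 12 'd': at 1 (via fail)
pos 13 'b': at 2
pos 14 'd': at 3
pos 15 'd': at 4  → match P0@[12:15],P3@[13:15]
pos 16 'b': at 2 (via fail)
pos 17 'd': at 3
pos 18 'd': at 4  → match P0@[15:18],P3@[16:18]
pos 19 'e': at 0 (via fail)
pos 20 'b': at 9
pos 21 'd': at 10
pos 22 'd': at 11  → match P3@[20:22]
pos 23 'b': at 2 (via fail)
pos 24 'c': at 5 (via fail)  → match P1@[24:24]
pos 25 'd': at 6
pos 26 'd': at 7
pos 27 'b': at 8  → match P2@[24:27]
pos 28 'e': at 0 (via fail)
pos 29 'b': at 9
pos 30 'd': at 10
pos 31 'd': at 11  → match P3@[29:31]
pos 32 'c': at 5 (via fail)  → match P1@[32:32]
pos 33 'b': at 9 (via fail)
pos 34 'b': at 9 (via fail)
pos 35 'd': at 10
pos 36 'd': at 11  → match P3@[34:36]
pos 37 'a': at 0 (via fail)
pos 38 'a': at 0
pos 39 'd': at 1
pos 40 'c': at 5 (via fail)  → match P1@[40:40]
pos 41 'a': at 0 (via fail)
pos 42 'e': at 0
pos 43 'b': at 9
pos 44 'e': at 0 (via fail)
pos 45 'a': at 0
pos 46 'c': at 5  → match P1@[46:46]
pos 47 'd': at 6
pos 48 'd': at 7
pos 49 'b': at 8  → match P2@[46:49]
pos 50 'e': at 0 (via fail)
pos 51 'e': at 0
pos 52 'c': at 5  → match P1@[52:52]
pos 53 'd': at 6
pos 54 'b': at 2 (via fail)
pos 55 'd': at 3
pos 56 'd': at 4  → match P0@[53:56],P3@[54:56]
pos 57 'd': at 1 (via fail)

All matches (sorted): [[1,1],[3,1],[5,1],[8,2],[15,0],[15,3],[18,0],[18,3],[22,3],[24,1],[27,2],[31,3],[32,1],[36,3],[40,1],[46,1],[49,2],[52,1],[56,0],[56,3]]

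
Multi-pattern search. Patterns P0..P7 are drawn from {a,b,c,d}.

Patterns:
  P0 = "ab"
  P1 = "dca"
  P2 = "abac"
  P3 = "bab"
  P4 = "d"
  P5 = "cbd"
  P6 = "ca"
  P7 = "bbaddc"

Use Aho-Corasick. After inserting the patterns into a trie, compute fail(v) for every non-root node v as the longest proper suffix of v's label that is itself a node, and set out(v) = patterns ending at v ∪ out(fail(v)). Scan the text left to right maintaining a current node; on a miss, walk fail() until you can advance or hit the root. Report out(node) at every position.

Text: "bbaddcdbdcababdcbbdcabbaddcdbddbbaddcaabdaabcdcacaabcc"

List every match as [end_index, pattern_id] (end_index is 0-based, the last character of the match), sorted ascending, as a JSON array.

Construct AC machine:
Trie (insert patterns):
  n0 'ε': a→1 b→8 c→11 d→3
  n1 'a': b→2
  n2 'ab': a→6  [P0 ends]
  n3 'd': c→4  [P4 ends]
  n4 'dc': a→5
  n5 'dca': ·  [P1 ends]
  n6 'aba': c→7
  n7 'abac': ·  [P2 ends]
  n8 'b': a→9 b→15
  n9 'ba': b→10
  n10 'bab': ·  [P3 ends]
  n11 'c': a→14 b→12
  n12 'cb': d→13
  n13 'cbd': ·  [P5 ends]
  n14 'ca': ·  [P6 ends]
  n15 'bb': a→16
  n16 'bba': d→17
  n17 'bbad': d→18
  n18 'bbadd': c→19
  n19 'bbaddc': ·  [P7 ends]

Failure links (BFS by depth):
  n1('a'): parent n0 fail=0; on 'a' 0 → fail=0;  out ∅∪∅=∅
  n3('d'): parent n0 fail=0; on 'd' 0 → fail=0;  out {4}∪∅={4}
  n8('b'): parent n0 fail=0; on 'b' 0 → fail=0;  out ∅∪∅=∅
  n11('c'): parent n0 fail=0; on 'c' 0 → fail=0;  out ∅∪∅=∅
  n2('ab'): parent n1 fail=0; on 'b' 0 → fail=8;  out {0}∪∅={0}
  n4('dc'): parent n3 fail=0; on 'c' 0 → fail=11;  out ∅∪∅=∅
  n9('ba'): parent n8 fail=0; on 'a' 0 → fail=1;  out ∅∪∅=∅
  n12('cb'): parent n11 fail=0; on 'b' 0 → fail=8;  out ∅∪∅=∅
  n14('ca'): parent n11 fail=0; on 'a' 0 → fail=1;  out {6}∪∅={6}
  n15('bb'): parent n8 fail=0; on 'b' 0 → fail=8;  out ∅∪∅=∅
  n5('dca'): parent n4 fail=11; on 'a' 11 → fail=14;  out {1}∪{6}={1,6}
  n6('aba'): parent n2 fail=8; on 'a' 8 → fail=9;  out ∅∪∅=∅
  n10('bab'): parent n9 fail=1; on 'b' 1 → fail=2;  out {3}∪{0}={0,3}
  n13('cbd'): parent n12 fail=8; on 'd' 8→0 → fail=3;  out {5}∪{4}={4,5}
  n16('bba'): parent n15 fail=8; on 'a' 8 → fail=9;  out ∅∪∅=∅
  n7('abac'): parent n6 fail=9; on 'c' 9→1→0 → fail=11;  out {2}∪∅={2}
  n17('bbad'): parent n16 fail=9; on 'd' 9→1→0 → fail=3;  out ∅∪{4}={4}
  n18('bbadd'): parent n17 fail=3; on 'd' 3→0 → fail=3;  out ∅∪{4}={4}
  n19('bbaddc'): parent n18 fail=3; on 'c' 3 → fail=4;  out {7}∪∅={7}

Run:
pos 0 'b': at 8
pos 1 'b': at 15
pos 2 'a': at 16
pos 3 'd': at 17  → match P4@[3:3]
pos 4 'd': at 18  → match P4@[4:4]
pos 5 'c': at 19  → match P7@[0:5]
pos 6 'd': at 3 (fail-walked)  → match P4@[6:6]
pos 7 'b': at 8 (fail-walked)
pos 8 'd': at 3 (fail-walked)  → match P4@[8:8]
pos 9 'c': at 4
pos 10 'a': at 5  → match P1@[8:10],P6@[9:10]
pos 11 'b': at 2 (fail-walked)  → match P0@[10:11]
pos 12 'a': at 6
pos 13 'b': at 10 (fail-walked)  → match P0@[12:13],P3@[11:13]
pos 14 'd': at 3 (fail-walked)  → match P4@[14:14]
pos 15 'c': at 4
pos 16 'b': at 12 (fail-walked)
pos 17 'b': at 15 (fail-walked)
pos 18 'd': at 3 (fail-walked)  → match P4@[18:18]
pos 19 'c': at 4
pos 20 'a': at 5  → match P1@[18:20],P6@[19:20]
pos 21 'b': at 2 (fail-walked)  → match P0@[20:21]
pos 22 'b': at 15 (fail-walked)
pos 23 'a': at 16
pos 24 'd': at 17  → match P4@[24:24]
pos 25 'd': at 18  → match P4@[25:25]
pos 26 'c': at 19  → match P7@[21:26]
pos 27 'd': at 3 (fail-walked)  → match P4@[27:27]
pos 28 'b': at 8 (fail-walked)
pos 29 'd': at 3 (fail-walked)  → match P4@[29:29]
pos 30 'd': at 3 (fail-walked)  → match P4@[30:30]
pos 31 'b': at 8 (fail-walked)
pos 32 'b': at 15
pos 33 'a': at 16
pos 34 'd': at 17  → match P4@[34:34]
pos 35 'd': at 18  → match P4@[35:35]
pos 36 'c': at 19  → match P7@[31:36]
pos 37 'a': at 5 (fail-walked)  → match P1@[35:37],P6@[36:37]
pos 38 'a': at 1 (fail-walked)
pos 39 'b': at 2  → match P0@[38:39]
pos 40 'd': at 3 (fail-walked)  → match P4@[40:40]
pos 41 'a': at 1 (fail-walked)
pos 42 'a': at 1 (fail-walked)
pos 43 'b': at 2  → match P0@[42:43]
pos 44 'c': at 11 (fail-walked)
pos 45 'd': at 3 (fail-walked)  → match P4@[45:45]
pos 46 'c': at 4
pos 47 'a': at 5  → match P1@[45:47],P6@[46:47]
pos 48 'c': at 11 (fail-walked)
pos 49 'a': at 14  → match P6@[48:49]
pos 50 'a': at 1 (fail-walked)
pos 51 'b': at 2  → match P0@[50:51]
pos 52 'c': at 11 (fail-walked)
pos 53 'c': at 11 (fail-walked)

All matches (sorted): [[3,4],[4,4],[5,7],[6,4],[8,4],[10,1],[10,6],[11,0],[13,0],[13,3],[14,4],[18,4],[20,1],[20,6],[21,0],[24,4],[25,4],[26,7],[27,4],[29,4],[30,4],[34,4],[35,4],[36,7],[37,1],[37,6],[39,0],[40,4],[43,0],[45,4],[47,1],[47,6],[49,6],[51,0]]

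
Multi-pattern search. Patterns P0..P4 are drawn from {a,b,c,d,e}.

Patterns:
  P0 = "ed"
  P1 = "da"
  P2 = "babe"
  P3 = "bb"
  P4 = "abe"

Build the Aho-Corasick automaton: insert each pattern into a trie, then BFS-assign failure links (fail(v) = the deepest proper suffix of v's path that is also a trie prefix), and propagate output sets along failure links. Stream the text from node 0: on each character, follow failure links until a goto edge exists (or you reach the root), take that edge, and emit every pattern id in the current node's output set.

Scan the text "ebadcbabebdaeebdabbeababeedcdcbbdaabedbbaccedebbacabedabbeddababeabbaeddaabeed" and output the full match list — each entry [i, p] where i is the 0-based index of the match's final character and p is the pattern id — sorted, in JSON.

Build automaton:
Trie (insert patterns):
  0='ε' goto a→10 b→5 d→3 e→1
  1='e' goto d→2
  2='ed' goto ·  [P0 ends]
  3='d' goto a→4
  4='da' goto ·  [P1 ends]
  5='b' goto a→6 b→9
  6='ba' goto b→7
  7='bab' goto e→8
  8='babe' goto ·  [P2 ends]
  9='bb' goto ·  [P3 ends]
  10='a' goto b→11
  11='ab' goto e→12
  12='abe' goto ·  [P4 ends]

BFS fail/out derivation:
  n1('e'): parent n0 fail=0; on 'e' 0 → fail=0;  out ∅∪∅=∅
  n3('d'): parent n0 fail=0; on 'd' 0 → fail=0;  out ∅∪∅=∅
  n5('b'): parent n0 fail=0; on 'b' 0 → fail=0;  out ∅∪∅=∅
  n10('a'): parent n0 fail=0; on 'a' 0 → fail=0;  out ∅∪∅=∅
  n2('ed'): parent n1 fail=0; on 'd' 0 → fail=3;  out {0}∪∅={0}
  n4('da'): parent n3 fail=0; on 'a' 0 → fail=10;  out {1}∪∅={1}
  n6('ba'): parent n5 fail=0; on 'a' 0 → fail=10;  out ∅∪∅=∅
  n9('bb'): parent n5 fail=0; on 'b' 0 → fail=5;  out {3}∪∅={3}
  n11('ab'): parent n10 fail=0; on 'b' 0 → fail=5;  out ∅∪∅=∅
  n7('bab'): parent n6 fail=10; on 'b' 10 → fail=11;  out ∅∪∅=∅
  n12('abe'): parent n11 fail=5; on 'e' 5→0 → fail=1;  out {4}∪∅={4}
  n8('babe'): parent n7 fail=11; on 'e' 11 → fail=12;  out {2}∪{4}={2,4}

Scan:
pos 0 'e': at 1
pos 1 'b': at 5 ·f
pos 2 'a': at 6
pos 3 'd': at 3 ·f
pos 4 'c': at 0 ·f
pos 5 'b': at 5
pos 6 'a': at 6
pos 7 'b': at 7
pos 8 'e': at 8  ** P2@[5:8],P4@[6:8]
pos 9 'b': at 5 ·f
pos 10 'd': at 3 ·f
pos 11 'a': at 4  ** P1@[10:11]
pos 12 'e': at 1 ·f
pos 13 'e': at 1 ·f
pos 14 'b': at 5 ·f
pos 15 'd': at 3 ·f
pos 16 'a': at 4  ** P1@[15:16]
pos 17 'b': at 11 ·f
pos 18 'b': at 9 ·f  ** P3@[17:18]
pos 19 'e': at 1 ·f
pos 20 'a': at 10 ·f
pos 21 'b': at 11
pos 22 'a': at 6 ·f
pos 23 'b': at 7
pos 24 'e': at 8  ** P2@[21:24],P4@[22:24]
pos 25 'e': at 1 ·f
pos 26 'd': at 2  ** P0@[25:26]
pos 27 'c': at 0 ·f
pos 28 'd': at 3
pos 29 'c': at 0 ·f
pos 30 'b': at 5
pos 31 'b': at 9  ** P3@[30:31]
pos 32 'd': at 3 ·f
pos 33 'a': at 4  ** P1@[32:33]
pos 34 'a': at 10 ·f
pos 35 'b': at 11
pos 36 'e': at 12  ** P4@[34:36]
pos 37 'd': at 2 ·f  ** P0@[36:37]
pos 38 'b': at 5 ·f
pos 39 'b': at 9  ** P3@[38:39]
pos 40 'a': at 6 ·f
pos 41 'c': at 0 ·f
pos 42 'c': at 0
pos 43 'e': at 1
pos 44 'd': at 2  ** P0@[43:44]
pos 45 'e': at 1 ·f
pos 46 'b': at 5 ·f
pos 47 'b': at 9  ** P3@[46:47]
pos 48 'a': at 6 ·f
pos 49 'c': at 0 ·f
pos 50 'a': at 10
pos 51 'b': at 11
pos 52 'e': at 12  ** P4@[50:52]
pos 53 'd': at 2 ·f  ** P0@[52:53]
pos 54 'a': at 4 ·f  ** P1@[53:54]
pos 55 'b': at 11 ·f
pos 56 'b': at 9 ·f  ** P3@[55:56]
pos 57 'e': at 1 ·f
pos 58 'd': at 2  ** P0@[57:58]
pos 59 'd': at 3 ·f
pos 60 'a': at 4  ** P1@[59:60]
pos 61 'b': at 11 ·f
pos 62 'a': at 6 ·f
pos 63 'b': at 7
pos 64 'e': at 8  ** P2@[61:64],P4@[62:64]
pos 65 'a': at 10 ·f
pos 66 'b': at 11
pos 67 'b': at 9 ·f  ** P3@[66:67]
pos 68 'a': at 6 ·f
pos 69 'e': at 1 ·f
pos 70 'd': at 2  ** P0@[69:70]
pos 71 'd': at 3 ·f
pos 72 'a': at 4  ** P1@[71:72]
pos 73 'a': at 10 ·f
pos 74 'b': at 11
pos 75 'e': at 12  ** P4@[73:75]
pos 76 'e': at 1 ·f
pos 77 'd': at 2  ** P0@[76:77]

All matches (sorted): [[8,2],[8,4],[11,1],[16,1],[18,3],[24,2],[24,4],[26,0],[31,3],[33,1],[36,4],[37,0],[39,3],[44,0],[47,3],[52,4],[53,0],[54,1],[56,3],[58,0],[60,1],[64,2],[64,4],[67,3],[70,0],[72,1],[75,4],[77,0]]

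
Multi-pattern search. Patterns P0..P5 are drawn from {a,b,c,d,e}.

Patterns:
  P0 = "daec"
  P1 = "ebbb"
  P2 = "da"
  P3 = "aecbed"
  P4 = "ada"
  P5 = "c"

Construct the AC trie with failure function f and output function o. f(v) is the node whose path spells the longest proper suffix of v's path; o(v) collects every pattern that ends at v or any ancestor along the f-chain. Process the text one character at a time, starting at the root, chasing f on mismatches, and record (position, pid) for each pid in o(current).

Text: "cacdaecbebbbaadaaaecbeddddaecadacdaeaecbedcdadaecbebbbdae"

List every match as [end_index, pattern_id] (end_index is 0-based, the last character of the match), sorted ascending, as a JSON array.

Build:
Trie nodes:
  0='ε' goto a→9 c→17 d→1 e→5
  1='d' goto a→2
  2='da' goto e→3  ←P2
  3='dae' goto c→4
  4='daec' goto ·  ←P0
  5='e' goto b→6
  6='eb' goto b→7
  7='ebb' goto b→8
  8='ebbb' goto ·  ←P1
  9='a' goto d→15 e→10
  10='ae' goto c→11
  11='aec' goto b→12
  12='aecb' goto e→13
  13='aecbe' goto d→14
  14='aecbed' goto ·  ←P3
  15='ad' goto a→16
  16='ada' goto ·  ←P4
  17='c' goto ·  ←P5

Failure links (BFS by depth):
  n1('d'): parent n0 fail=0; on 'd' 0 → fail=0;  out ∅∪∅=∅
  n5('e'): parent n0 fail=0; on 'e' 0 → fail=0;  out ∅∪∅=∅
  n9('a'): parent n0 fail=0; on 'a' 0 → fail=0;  out ∅∪∅=∅
  n17('c'): parent n0 fail=0; on 'c' 0 → fail=0;  out {5}∪∅={5}
  n2('da'): parent n1 fail=0; on 'a' 0 → fail=9;  out {2}∪∅={2}
  n6('eb'): parent n5 fail=0; on 'b' 0 → fail=0;  out ∅∪∅=∅
  n10('ae'): parent n9 fail=0; on 'e' 0 → fail=5;  out ∅∪∅=∅
  n15('ad'): parent n9 fail=0; on 'd' 0 → fail=1;  out ∅∪∅=∅
  n3('dae'): parent n2 fail=9; on 'e' 9 → fail=10;  out ∅∪∅=∅
  n7('ebb'): parent n6 fail=0; on 'b' 0 → fail=0;  out ∅∪∅=∅
  n11('aec'): parent n10 fail=5; on 'c' 5→0 → fail=17;  out ∅∪{5}={5}
  n16('ada'): parent n15 fail=1; on 'a' 1 → fail=2;  out {4}∪{2}={2,4}
  n4('daec'): parent n3 fail=10; on 'c' 10 → fail=11;  out {0}∪{5}={0,5}
  n8('ebbb'): parent n7 fail=0; on 'b' 0 → fail=0;  out {1}∪∅={1}
  n12('aecb'): parent n11 fail=17; on 'b' 17→0 → fail=0;  out ∅∪∅=∅
  n13('aecbe'): parent n12 fail=0; on 'e' 0 → fail=5;  out ∅∪∅=∅
  n14('aecbed'): parent n13 fail=5; on 'd' 5→0 → fail=1;  out {3}∪∅={3}

Text stream:
[0] read 'c'  n0⇒n17  ** P5@[0:0]
[1] read 'a'  n17⇒n9 (fail-walked)
[2] read 'c'  n9⇒n17 (fail-walked)  ** P5@[2:2]
[3] read 'd'  n17⇒n1 (fail-walked)
[4] read 'a'  n1⇒n2  ** P2@[3:4]
[5] read 'e'  n2⇒n3
[6] read 'c'  n3⇒n4  ** P0@[3:6],P5@[6:6]
[7] read 'b'  n4⇒n12 (fail-walked)
[8] read 'e'  n12⇒n13
[9] read 'b'  n13⇒n6 (fail-walked)
[10] read 'b'  n6⇒n7
[11] read 'b'  n7⇒n8  ** P1@[8:11]
[12] read 'a'  n8⇒n9 (fail-walked)
[13] read 'a'  n9⇒n9 (fail-walked)
[14] read 'd'  n9⇒n15
[15] read 'a'  n15⇒n16  ** P2@[14:15],P4@[13:15]
[16] read 'a'  n16⇒n9 (fail-walked)
[17] read 'a'  n9⇒n9 (fail-walked)
[18] read 'e'  n9⇒n10
[19] read 'c'  n10⇒n11  ** P5@[19:19]
[20] read 'b'  n11⇒n12
[21] read 'e'  n12⇒n13
[22] read 'd'  n13⇒n14  ** P3@[17:22]
[23] read 'd'  n14⇒n1 (fail-walked)
[24] read 'd'  n1⇒n1 (fail-walked)
[25] read 'd'  n1⇒n1 (fail-walked)
[26] read 'a'  n1⇒n2  ** P2@[25:26]
[27] read 'e'  n2⇒n3
[28] read 'c'  n3⇒n4  ** P0@[25:28],P5@[28:28]
[29] read 'a'  n4⇒n9 (fail-walked)
[30] read 'd'  n9⇒n15
[31] read 'a'  n15⇒n16  ** P2@[30:31],P4@[29:31]
[32] read 'c'  n16⇒n17 (fail-walked)  ** P5@[32:32]
[33] read 'd'  n17⇒n1 (fail-walked)
[34] read 'a'  n1⇒n2  ** P2@[33:34]
[35] read 'e'  n2⇒n3
[36] read 'a'  n3⇒n9 (fail-walked)
[37] read 'e'  n9⇒n10
[38] read 'c'  n10⇒n11  ** P5@[38:38]
[39] read 'b'  n11⇒n12
[40] read 'e'  n12⇒n13
[41] read 'd'  n13⇒n14  ** P3@[36:41]
[42] read 'c'  n14⇒n17 (fail-walked)  ** P5@[42:42]
[43] read 'd'  n17⇒n1 (fail-walked)
[44] read 'a'  n1⇒n2  ** P2@[43:44]
[45] read 'd'  n2⇒n15 (fail-walked)
[46] read 'a'  n15⇒n16  ** P2@[45:46],P4@[44:46]
[47] read 'e'  n16⇒n3 (fail-walked)
[48] read 'c'  n3⇒n4  ** P0@[45:48],P5@[48:48]
[49] read 'b'  n4⇒n12 (fail-walked)
[50] read 'e'  n12⇒n13
[51] read 'b'  n13⇒n6 (fail-walked)
[52] read 'b'  n6⇒n7
[53] read 'b'  n7⇒n8  ** P1@[50:53]
[54] read 'd'  n8⇒n1 (fail-walked)
[55] read 'a'  n1⇒n2  ** P2@[54:55]
[56] read 'e'  n2⇒n3

Matches: [[0,5],[2,5],[4,2],[6,0],[6,5],[11,1],[15,2],[15,4],[19,5],[22,3],[26,2],[28,0],[28,5],[31,2],[31,4],[32,5],[34,2],[38,5],[41,3],[42,5],[44,2],[46,2],[46,4],[48,0],[48,5],[53,1],[55,2]]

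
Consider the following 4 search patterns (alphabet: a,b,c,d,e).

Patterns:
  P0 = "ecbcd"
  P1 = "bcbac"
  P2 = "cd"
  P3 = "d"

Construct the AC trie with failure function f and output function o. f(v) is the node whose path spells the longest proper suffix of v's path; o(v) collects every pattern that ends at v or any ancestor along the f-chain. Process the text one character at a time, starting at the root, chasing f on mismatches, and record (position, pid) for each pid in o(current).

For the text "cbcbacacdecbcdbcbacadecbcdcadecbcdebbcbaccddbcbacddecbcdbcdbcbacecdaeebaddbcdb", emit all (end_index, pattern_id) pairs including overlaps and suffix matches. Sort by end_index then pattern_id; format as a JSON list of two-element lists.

Construct AC machine:
Trie (insert patterns):
  n0 'ε': b→6 c→11 d→13 e→1
  n1 'e': c→2
  n2 'ec': b→3
  n3 'ecb': c→4
  n4 'ecbc': d→5
  n5 'ecbcd': ·  ←P0
  n6 'b': c→7
  n7 'bc': b→8
  n8 'bcb': a→9
  n9 'bcba': c→10
  n10 'bcbac': ·  ←P1
  n11 'c': d→12
  n12 'cd': ·  ←P2
  n13 'd': ·  ←P3

BFS fail/out derivation:
  n1('e'): parent n0 fail=0; on 'e' 0 → fail=0;  out ∅∪∅=∅
  n6('b'): parent n0 fail=0; on 'b' 0 → fail=0;  out ∅∪∅=∅
  n11('c'): parent n0 fail=0; on 'c' 0 → fail=0;  out ∅∪∅=∅
  n13('d'): parent n0 fail=0; on 'd' 0 → fail=0;  out {3}∪∅={3}
  n2('ec'): parent n1 fail=0; on 'c' 0 → fail=11;  out ∅∪∅=∅
  n7('bc'): parent n6 fail=0; on 'c' 0 → fail=11;  out ∅∪∅=∅
  n12('cd'): parent n11 fail=0; on 'd' 0 → fail=13;  out {2}∪{3}={2,3}
  n3('ecb'): parent n2 fail=11; on 'b' 11→0 → fail=6;  out ∅∪∅=∅
  n8('bcb'): parent n7 fail=11; on 'b' 11→0 → fail=6;  out ∅∪∅=∅
  n4('ecbc'): parent n3 fail=6; on 'c' 6 → fail=7;  out ∅∪∅=∅
  n9('bcba'): parent n8 fail=6; on 'a' 6→0 → fail=0;  out ∅∪∅=∅
  n5('ecbcd'): parent n4 fail=7; on 'd' 7→11 → fail=12;  out {0}∪{2,3}={0,2,3}
  n10('bcbac'): parent n9 fail=0; on 'c' 0 → fail=11;  out {1}∪∅={1}

Run:
pos 0 'c': at 11
pos 1 'b': at 6 ·f
pos 2 'c': at 7
pos 3 'b': at 8
pos 4 'a': at 9
pos 5 'c': at 10  emit P1@[1:5]
pos 6 'a': at 0 ·f
pos 7 'c': at 11
pos 8 'd': at 12  emit P2@[7:8],P3@[8:8]
pos 9 'e': at 1 ·f
pos 10 'c': at 2
pos 11 'b': at 3
pos 12 'c': at 4
pos 13 'd': at 5  emit P0@[9:13],P2@[12:13],P3@[13:13]
pos 14 'b': at 6 ·f
pos 15 'c': at 7
pos 16 'b': at 8
pos 17 'a': at 9
pos 18 'c': at 10  emit P1@[14:18]
pos 19 'a': at 0 ·f
pos 20 'd': at 13  emit P3@[20:20]
pos 21 'e': at 1 ·f
pos 22 'c': at 2
pos 23 'b': at 3
pos 24 'c': at 4
pos 25 'd': at 5  emit P0@[21:25],P2@[24:25],P3@[25:25]
pos 26 'c': at 11 ·f
pos 27 'a': at 0 ·f
pos 28 'd': at 13  emit P3@[28:28]
pos 29 'e': at 1 ·f
pos 30 'c': at 2
pos 31 'b': at 3
pos 32 'c': at 4
pos 33 'd': at 5  emit P0@[29:33],P2@[32:33],P3@[33:33]
pos 34 'e': at 1 ·f
pos 35 'b': at 6 ·f
pos 36 'b': at 6 ·f
pos 37 'c': at 7
pos 38 'b': at 8
pos 39 'a': at 9
pos 40 'c': at 10  emit P1@[36:40]
pos 41 'c': at 11 ·f
pos 42 'd': at 12  emit P2@[41:42],P3@[42:42]
pos 43 'd': at 13 ·f  emit P3@[43:43]
pos 44 'b': at 6 ·f
pos 45 'c': at 7
pos 46 'b': at 8
pos 47 'a': at 9
pos 48 'c': at 10  emit P1@[44:48]
pos 49 'd': at 12 ·f  emit P2@[48:49],P3@[49:49]
pos 50 'd': at 13 ·f  emit P3@[50:50]
pos 51 'e': at 1 ·f
pos 52 'c': at 2
pos 53 'b': at 3
pos 54 'c': at 4
pos 55 'd': at 5  emit P0@[51:55],P2@[54:55],P3@[55:55]
pos 56 'b': at 6 ·f
pos 57 'c': at 7
pos 58 'd': at 12 ·f  emit P2@[57:58],P3@[58:58]
pos 59 'b': at 6 ·f
pos 60 'c': at 7
pos 61 'b': at 8
pos 62 'a': at 9
pos 63 'c': at 10  emit P1@[59:63]
pos 64 'e': at 1 ·f
pos 65 'c': at 2
pos 66 'd': at 12 ·f  emit P2@[65:66],P3@[66:66]
pos 67 'a': at 0 ·f
pos 68 'e': at 1
pos 69 'e': at 1 ·f
pos 70 'b': at 6 ·f
pos 71 'a': at 0 ·f
pos 72 'd': at 13  emit P3@[72:72]
pos 73 'd': at 13 ·f  emit P3@[73:73]
pos 74 'b': at 6 ·f
pos 75 'c': at 7
pos 76 'd': at 12 ·f  emit P2@[75:76],P3@[76:76]
pos 77 'b': at 6 ·f

Result: [[5,1],[8,2],[8,3],[13,0],[13,2],[13,3],[18,1],[20,3],[25,0],[25,2],[25,3],[28,3],[33,0],[33,2],[33,3],[40,1],[42,2],[42,3],[43,3],[48,1],[49,2],[49,3],[50,3],[55,0],[55,2],[55,3],[58,2],[58,3],[63,1],[66,2],[66,3],[72,3],[73,3],[76,2],[76,3]]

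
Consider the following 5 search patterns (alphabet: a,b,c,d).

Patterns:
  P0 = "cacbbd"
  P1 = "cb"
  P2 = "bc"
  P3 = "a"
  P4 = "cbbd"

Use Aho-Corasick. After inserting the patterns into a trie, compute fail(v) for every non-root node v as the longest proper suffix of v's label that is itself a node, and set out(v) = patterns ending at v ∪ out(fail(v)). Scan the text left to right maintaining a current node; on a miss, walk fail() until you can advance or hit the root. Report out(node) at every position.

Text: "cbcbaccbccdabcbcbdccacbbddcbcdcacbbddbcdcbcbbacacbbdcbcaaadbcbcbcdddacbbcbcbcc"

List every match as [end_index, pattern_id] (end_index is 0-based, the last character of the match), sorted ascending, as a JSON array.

Build automaton:
Trie nodes:
  n0 'ε': a→10 b→8 c→1
  n1 'c': a→2 b→7
  n2 'ca': c→3
  n3 'cac': b→4
  n4 'cacb': b→5
  n5 'cacbb': d→6
  n6 'cacbbd': ·  ←P0
  n7 'cb': b→11  ←P1
  n8 'b': c→9
  n9 'bc': ·  ←P2
  n10 'a': ·  ←P3
  n11 'cbb': d→12
  n12 'cbbd': ·  ←P4

Failure links (BFS by depth):
  n1('c'): parent n0 fail=0; on 'c' 0 → fail=0;  out ∅∪∅=∅
  n8('b'): parent n0 fail=0; on 'b' 0 → fail=0;  out ∅∪∅=∅
  n10('a'): parent n0 fail=0; on 'a' 0 → fail=0;  out {3}∪∅={3}
  n2('ca'): parent n1 fail=0; on 'a' 0 → fail=10;  out ∅∪{3}={3}
  n7('cb'): parent n1 fail=0; on 'b' 0 → fail=8;  out {1}∪∅={1}
  n9('bc'): parent n8 fail=0; on 'c' 0 → fail=1;  out {2}∪∅={2}
  n3('cac'): parent n2 fail=10; on 'c' 10→0 → fail=1;  out ∅∪∅=∅
  n11('cbb'): parent n7 fail=8; on 'b' 8→0 → fail=8;  out ∅∪∅=∅
  n4('cacb'): parent n3 fail=1; on 'b' 1 → fail=7;  out ∅∪{1}={1}
  n12('cbbd'): parent n11 fail=8; on 'd' 8→0 → fail=0;  out {4}∪∅={4}
  n5('cacbb'): parent n4 fail=7; on 'b' 7 → fail=11;  out ∅∪∅=∅
  n6('cacbbd'): parent n5 fail=11; on 'd' 11 → fail=12;  out {0}∪{4}={0,4}

Run:
[0] read 'c'  n0⇒n1
[1] read 'b'  n1⇒n7  emit P1@[0:1]
[2] read 'c'  n7⇒n9 ·f  emit P2@[1:2]
[3] read 'b'  n9⇒n7 ·f  emit P1@[2:3]
[4] read 'a'  n7⇒n10 ·f  emit P3@[4:4]
[5] read 'c'  n10⇒n1 ·f
[6] read 'c'  n1⇒n1 ·f
[7] read 'b'  n1⇒n7  emit P1@[6:7]
[8] read 'c'  n7⇒n9 ·f  emit P2@[7:8]
[9] read 'c'  n9⇒n1 ·f
[10] read 'd'  n1⇒n0 ·f
[11] read 'a'  n0⇒n10  emit P3@[11:11]
[12] read 'b'  n10⇒n8 ·f
[13] read 'c'  n8⇒n9  emit P2@[12:13]
[14] read 'b'  n9⇒n7 ·f  emit P1@[13:14]
[15] read 'c'  n7⇒n9 ·f  emit P2@[14:15]
[16] read 'b'  n9⇒n7 ·f  emit P1@[15:16]
[17] read 'd'  n7⇒n0 ·f
[18] read 'c'  n0⇒n1
[19] read 'c'  n1⇒n1 ·f
[20] read 'a'  n1⇒n2  emit P3@[20:20]
[21] read 'c'  n2⇒n3
[22] read 'b'  n3⇒n4  emit P1@[21:22]
[23] read 'b'  n4⇒n5
[24] read 'd'  n5⇒n6  emit P0@[19:24],P4@[21:24]
[25] read 'd'  n6⇒n0 ·f
[26] read 'c'  n0⇒n1
[27] read 'b'  n1⇒n7  emit P1@[26:27]
[28] read 'c'  n7⇒n9 ·f  emit P2@[27:28]
[29] read 'd'  n9⇒n0 ·f
[30] read 'c'  n0⇒n1
[31] read 'a'  n1⇒n2  emit P3@[31:31]
[32] read 'c'  n2⇒n3
[33] read 'b'  n3⇒n4  emit P1@[32:33]
[34] read 'b'  n4⇒n5
[35] read 'd'  n5⇒n6  emit P0@[30:35],P4@[32:35]
[36] read 'd'  n6⇒n0 ·f
[37] read 'b'  n0⇒n8
[38] read 'c'  n8⇒n9  emit P2@[37:38]
[39] read 'd'  n9⇒n0 ·f
[40] read 'c'  n0⇒n1
[41] read 'b'  n1⇒n7  emit P1@[40:41]
[42] read 'c'  n7⇒n9 ·f  emit P2@[41:42]
[43] read 'b'  n9⇒n7 ·f  emit P1@[42:43]
[44] read 'b'  n7⇒n11
[45] read 'a'  n11⇒n10 ·f  emit P3@[45:45]
[46] read 'c'  n10⇒n1 ·f
[47] read 'a'  n1⇒n2  emit P3@[47:47]
[48] read 'c'  n2⇒n3
[49] read 'b'  n3⇒n4  emit P1@[48:49]
[50] read 'b'  n4⇒n5
[51] read 'd'  n5⇒n6  emit P0@[46:51],P4@[48:51]
[52] read 'c'  n6⇒n1 ·f
[53] read 'b'  n1⇒n7  emit P1@[52:53]
[54] read 'c'  n7⇒n9 ·f  emit P2@[53:54]
[55] read 'a'  n9⇒n2 ·f  emit P3@[55:55]
[56] read 'a'  n2⇒n10 ·f  emit P3@[56:56]
[57] read 'a'  n10⇒n10 ·f  emit P3@[57:57]
[58] read 'd'  n10⇒n0 ·f
[59] read 'b'  n0⇒n8
[60] read 'c'  n8⇒n9  emit P2@[59:60]
[61] read 'b'  n9⇒n7 ·f  emit P1@[60:61]
[62] read 'c'  n7⇒n9 ·f  emit P2@[61:62]
[63] read 'b'  n9⇒n7 ·f  emit P1@[62:63]
[64] read 'c'  n7⇒n9 ·f  emit P2@[63:64]
[65] read 'd'  n9⇒n0 ·f
[66] read 'd'  n0⇒n0
[67] read 'd'  n0⇒n0
[68] read 'a'  n0⇒n10  emit P3@[68:68]
[69] read 'c'  n10⇒n1 ·f
[70] read 'b'  n1⇒n7  emit P1@[69:70]
[71] read 'b'  n7⇒n11
[72] read 'c'  n11⇒n9 ·f  emit P2@[71:72]
[73] read 'b'  n9⇒n7 ·f  emit P1@[72:73]
[74] read 'c'  n7⇒n9 ·f  emit P2@[73:74]
[75] read 'b'  n9⇒n7 ·f  emit P1@[74:75]
[76] read 'c'  n7⇒n9 ·f  emit P2@[75:76]
[77] read 'c'  n9⇒n1 ·f

Matches: [[1,1],[2,2],[3,1],[4,3],[7,1],[8,2],[11,3],[13,2],[14,1],[15,2],[16,1],[20,3],[22,1],[24,0],[24,4],[27,1],[28,2],[31,3],[33,1],[35,0],[35,4],[38,2],[41,1],[42,2],[43,1],[45,3],[47,3],[49,1],[51,0],[51,4],[53,1],[54,2],[55,3],[56,3],[57,3],[60,2],[61,1],[62,2],[63,1],[64,2],[68,3],[70,1],[72,2],[73,1],[74,2],[75,1],[76,2]]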